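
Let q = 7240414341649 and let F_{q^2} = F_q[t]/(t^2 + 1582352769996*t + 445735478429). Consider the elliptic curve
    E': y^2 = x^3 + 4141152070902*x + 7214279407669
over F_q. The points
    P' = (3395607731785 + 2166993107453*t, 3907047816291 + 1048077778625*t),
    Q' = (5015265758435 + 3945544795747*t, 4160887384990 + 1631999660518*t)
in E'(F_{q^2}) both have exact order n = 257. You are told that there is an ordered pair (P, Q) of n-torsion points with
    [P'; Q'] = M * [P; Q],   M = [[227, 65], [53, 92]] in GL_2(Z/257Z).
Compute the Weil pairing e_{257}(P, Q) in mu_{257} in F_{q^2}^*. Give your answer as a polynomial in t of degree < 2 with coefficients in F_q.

4934205831889 + 255099239963*t

e_{257} is bilinear + alternating on E[257], so e_{257}(227*P + 65*Q, 53*P + 92*Q) = e_{257}(P,Q)^(227*92-65*53).
det(M) mod 257 = 220; its inverse in (Z/257)^* is 125 (check: 220*125 mod 257 = 1).
n = 257 = (100000001)_2 (9 bits, wt 2); accumulate f_{257,P'}(Q'+S)/f_{257,P'}(S) along the 8-step ladder.
The quotient is 4497609998126 + 6982643470578*t.
Thus e_{257}(P,Q) = 4934205831889 + 255099239963*t.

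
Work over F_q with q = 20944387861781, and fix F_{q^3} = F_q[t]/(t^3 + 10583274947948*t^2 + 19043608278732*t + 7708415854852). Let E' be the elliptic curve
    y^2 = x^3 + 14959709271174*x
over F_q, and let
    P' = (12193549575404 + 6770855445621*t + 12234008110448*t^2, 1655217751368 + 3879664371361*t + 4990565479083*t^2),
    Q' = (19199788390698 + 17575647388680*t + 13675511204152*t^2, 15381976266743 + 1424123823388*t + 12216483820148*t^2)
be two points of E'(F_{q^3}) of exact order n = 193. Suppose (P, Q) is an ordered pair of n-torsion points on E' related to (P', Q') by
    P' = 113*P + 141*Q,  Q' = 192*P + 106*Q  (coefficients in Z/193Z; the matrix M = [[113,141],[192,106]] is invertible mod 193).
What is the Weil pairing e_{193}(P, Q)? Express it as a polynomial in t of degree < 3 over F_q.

Alternating bilinearity on E[193] (values in mu_{193} in F_{20944387861781^3}) gives e(P',Q') = e(P,Q)^det(M).
So e_{193}(P,Q) = e_{193}(P',Q')^{82}, since 153*82 = 1 mod 193.
Run Miller on y^2=x^3+14959709271174*x over F_{20944387861781}: ladder 11000001 (8 bits); e = f_P(D_Q)/f_Q(D_P).
Miller gives e_{193}(P',Q') = 11898799820122 + 13884099485312*t + 3705135342592*t^2 in F_{20944387861781^3}.
Hence e(P,Q) = 19922256553891 + 15574729380361*t + 11034183577775*t^2 in F_{20944387861781^3}^*.

19922256553891 + 15574729380361*t + 11034183577775*t^2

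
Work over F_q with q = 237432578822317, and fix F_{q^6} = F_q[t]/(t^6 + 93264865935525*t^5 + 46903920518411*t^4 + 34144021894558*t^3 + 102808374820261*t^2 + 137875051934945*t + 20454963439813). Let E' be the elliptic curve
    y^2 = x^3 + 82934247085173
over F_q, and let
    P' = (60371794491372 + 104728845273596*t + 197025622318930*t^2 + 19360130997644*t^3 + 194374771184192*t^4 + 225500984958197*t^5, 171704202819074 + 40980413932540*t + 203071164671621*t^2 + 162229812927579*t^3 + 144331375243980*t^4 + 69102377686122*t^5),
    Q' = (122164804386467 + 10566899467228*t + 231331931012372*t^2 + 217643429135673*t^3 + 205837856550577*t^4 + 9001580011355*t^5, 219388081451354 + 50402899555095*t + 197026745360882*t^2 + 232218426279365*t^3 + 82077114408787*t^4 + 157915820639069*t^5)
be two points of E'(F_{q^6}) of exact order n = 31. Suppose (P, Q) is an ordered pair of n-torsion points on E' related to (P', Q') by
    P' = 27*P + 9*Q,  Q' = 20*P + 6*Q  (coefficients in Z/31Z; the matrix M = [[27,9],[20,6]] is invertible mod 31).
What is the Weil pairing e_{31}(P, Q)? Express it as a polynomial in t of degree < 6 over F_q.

207201361801967 + 119846625564398*t + 42678539322756*t^2 + 131122207125384*t^3 + 236500715894419*t^4 + 216802222776225*t^5

The 31-Weil pairing on E[31] over F_{237432578822317} is alternating-bilinear: e_{31}(P',Q') = e_{31}(P,Q)^det(M).
27*6 - 9*20 = -18; reduced mod 31: det = 13, inverse 12.
Build f_{31,P'} and f_{31,Q'} via the 5-bit ladder of 31=11111_2; evaluate at shifted divisors; quotient in F_{237432578822317^6}.
f_P(D_Q)/f_Q(D_P) = 213614860396091 + 215060170768711*t + 92647851057754*t^2 + 194962347833652*t^3 + 151526052419003*t^4 + 140535123610501*t^5.
Thus e_{31}(P,Q) = 207201361801967 + 119846625564398*t + 42678539322756*t^2 + 131122207125384*t^3 + 236500715894419*t^4 + 216802222776225*t^5.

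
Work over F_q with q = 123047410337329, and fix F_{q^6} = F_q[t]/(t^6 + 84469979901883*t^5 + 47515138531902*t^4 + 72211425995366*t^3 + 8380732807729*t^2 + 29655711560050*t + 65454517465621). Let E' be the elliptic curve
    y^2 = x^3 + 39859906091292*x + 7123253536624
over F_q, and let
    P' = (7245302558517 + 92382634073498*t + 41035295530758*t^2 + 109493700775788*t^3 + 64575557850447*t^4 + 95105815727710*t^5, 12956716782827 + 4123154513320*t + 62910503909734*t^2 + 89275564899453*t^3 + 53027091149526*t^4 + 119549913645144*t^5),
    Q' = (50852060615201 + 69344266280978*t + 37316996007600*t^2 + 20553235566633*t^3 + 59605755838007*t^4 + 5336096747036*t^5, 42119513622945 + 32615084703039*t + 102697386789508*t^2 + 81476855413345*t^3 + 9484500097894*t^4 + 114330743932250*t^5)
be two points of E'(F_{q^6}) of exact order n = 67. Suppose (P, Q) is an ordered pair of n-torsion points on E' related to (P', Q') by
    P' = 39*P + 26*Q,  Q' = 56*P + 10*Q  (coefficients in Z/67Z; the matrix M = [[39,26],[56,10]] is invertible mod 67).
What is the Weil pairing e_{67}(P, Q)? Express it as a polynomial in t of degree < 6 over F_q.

48746980444708 + 14358601976586*t + 33565698085969*t^2 + 38327568240505*t^3 + 71580066894642*t^4 + 97822127373454*t^5

Alternating bilinearity on E[67] (values in mu_{67} in F_{123047410337329^6}) gives e(P',Q') = e(P,Q)^det(M).
Hence e(P,Q) = e(P',Q')^{56} where 56 = 6^{-1} mod 67.
Run Miller on y^2=x^3+39859906091292*x+7123253536624 over F_{123047410337329}: ladder 1000011 (7 bits); e = f_P(D_Q)/f_Q(D_P).
Miller gives e_{67}(P',Q') = 122624394948581 + 101685166891330*t + 62807324808940*t^2 + 47434542792877*t^3 + 14683196769911*t^4 + 27423270130918*t^5 in F_{123047410337329^6}.
(122624394948581 + 101685166891330*t + 62807324808940*t^2 + 47434542792877*t^3 + 14683196769911*t^4 + 27423270130918*t^5)^{56} mod (123047410337329,f) = 48746980444708 + 14358601976586*t + 33565698085969*t^2 + 38327568240505*t^3 + 71580066894642*t^4 + 97822127373454*t^5.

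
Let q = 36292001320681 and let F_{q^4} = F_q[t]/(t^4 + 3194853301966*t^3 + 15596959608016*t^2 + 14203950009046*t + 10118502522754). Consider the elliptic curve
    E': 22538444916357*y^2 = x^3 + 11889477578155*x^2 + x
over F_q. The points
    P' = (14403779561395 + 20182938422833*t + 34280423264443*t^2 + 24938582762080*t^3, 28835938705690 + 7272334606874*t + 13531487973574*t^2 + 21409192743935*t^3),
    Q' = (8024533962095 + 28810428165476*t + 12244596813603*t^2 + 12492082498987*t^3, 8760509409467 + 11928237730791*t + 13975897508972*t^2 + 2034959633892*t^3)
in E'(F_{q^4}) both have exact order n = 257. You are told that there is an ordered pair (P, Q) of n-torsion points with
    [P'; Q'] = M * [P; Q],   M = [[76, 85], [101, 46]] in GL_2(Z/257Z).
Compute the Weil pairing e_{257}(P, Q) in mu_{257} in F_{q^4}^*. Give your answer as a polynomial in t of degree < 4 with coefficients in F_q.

e_{257} is bilinear + alternating on E[257], so e_{257}(76*P + 85*Q, 101*P + 46*Q) = e_{257}(P,Q)^(76*46-85*101).
Inverting 51 mod 257: 126. Thus e_{257}(P,Q) = e(P',Q')^{126}.
Set x_W=2448466230406*u+29820339569200, y_W=2448466230406*v; then E': y_W^2=x_W^3+20572176093441*x_W+6652645753852.
9-bit Miller (100000001) on E'/F_{36292001320681} with a'=20572176093441, b'=6652645753852: accumulate tangent/chord ratios at Q'+S and P'+S'.
Result: e(P',Q') = 20675432333783 + 30757685006794*t + 29592666369020*t^2 + 15305491257272*t^3.
Finally e_{257}(P,Q) = 8951300959740 + 5619364055392*t + 27959939482095*t^2 + 22748313657220*t^3.

8951300959740 + 5619364055392*t + 27959939482095*t^2 + 22748313657220*t^3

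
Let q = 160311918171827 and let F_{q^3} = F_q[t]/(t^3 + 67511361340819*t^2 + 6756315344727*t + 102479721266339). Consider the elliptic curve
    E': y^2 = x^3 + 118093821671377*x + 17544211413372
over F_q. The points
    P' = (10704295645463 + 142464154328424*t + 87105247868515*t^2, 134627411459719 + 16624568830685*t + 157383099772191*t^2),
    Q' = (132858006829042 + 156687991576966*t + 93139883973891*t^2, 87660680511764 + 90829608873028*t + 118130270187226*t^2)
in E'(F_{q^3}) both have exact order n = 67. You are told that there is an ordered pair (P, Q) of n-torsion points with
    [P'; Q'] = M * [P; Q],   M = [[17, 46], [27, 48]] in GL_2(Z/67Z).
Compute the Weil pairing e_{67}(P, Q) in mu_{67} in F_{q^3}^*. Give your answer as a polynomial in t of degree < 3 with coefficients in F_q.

Alternating bilinearity on E[67] (values in mu_{67} in F_{160311918171827^3}) gives e(P',Q') = e(P,Q)^det(M).
Hence e(P,Q) = e(P',Q')^{53} where 53 = 43^{-1} mod 67.
Double-and-add over 1000011: 7-1 doublings, 3-1 additions; each step l_{T,T}/v_{2T} or l_{T,P'}/v at Q'+S for random S.
The quotient is 81422183323690 + 91979483878166*t + 109575032451661*t^2.
Thus e_{67}(P,Q) = 9159977891368 + 152345953900184*t + 154373879156348*t^2.

9159977891368 + 152345953900184*t + 154373879156348*t^2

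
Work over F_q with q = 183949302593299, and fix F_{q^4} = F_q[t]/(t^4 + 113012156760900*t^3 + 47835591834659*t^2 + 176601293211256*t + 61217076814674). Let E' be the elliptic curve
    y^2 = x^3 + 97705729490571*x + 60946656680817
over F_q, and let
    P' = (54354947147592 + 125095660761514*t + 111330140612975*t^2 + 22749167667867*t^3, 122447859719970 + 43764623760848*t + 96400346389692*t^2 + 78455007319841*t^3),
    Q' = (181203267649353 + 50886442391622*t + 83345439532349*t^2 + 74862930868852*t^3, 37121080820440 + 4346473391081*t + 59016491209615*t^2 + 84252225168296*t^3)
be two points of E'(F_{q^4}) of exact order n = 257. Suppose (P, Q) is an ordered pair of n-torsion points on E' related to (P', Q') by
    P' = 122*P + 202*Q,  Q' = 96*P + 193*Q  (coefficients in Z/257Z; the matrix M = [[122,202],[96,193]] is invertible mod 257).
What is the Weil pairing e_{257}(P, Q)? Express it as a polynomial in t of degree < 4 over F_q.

46404048293713 + 90016997671745*t + 146329266155417*t^2 + 17172586141461*t^3

Since e_{257}(P,P)=e_{257}(Q,Q)=1 and e_{257}(Q,P)=e_{257}(P,Q)^{-1}, expanding e_{257}(122*P + 202*Q,96*P + 193*Q) leaves e(P,Q)^det(M).
122*193 - 202*96 = 4154; reduced mod 257: det = 42, inverse 153.
Build f_{257,P'} and f_{257,Q'} via the 9-bit ladder of 257=100000001_2; evaluate at shifted divisors; quotient in F_{183949302593299^4}.
e_{257}(P',Q') = 180857055210915 + 158732241907127*t + 42624244752240*t^2 + 61959747572370*t^3.
(180857055210915 + 158732241907127*t + 42624244752240*t^2 + 61959747572370*t^3)^{153} mod (183949302593299,f) = 46404048293713 + 90016997671745*t + 146329266155417*t^2 + 17172586141461*t^3.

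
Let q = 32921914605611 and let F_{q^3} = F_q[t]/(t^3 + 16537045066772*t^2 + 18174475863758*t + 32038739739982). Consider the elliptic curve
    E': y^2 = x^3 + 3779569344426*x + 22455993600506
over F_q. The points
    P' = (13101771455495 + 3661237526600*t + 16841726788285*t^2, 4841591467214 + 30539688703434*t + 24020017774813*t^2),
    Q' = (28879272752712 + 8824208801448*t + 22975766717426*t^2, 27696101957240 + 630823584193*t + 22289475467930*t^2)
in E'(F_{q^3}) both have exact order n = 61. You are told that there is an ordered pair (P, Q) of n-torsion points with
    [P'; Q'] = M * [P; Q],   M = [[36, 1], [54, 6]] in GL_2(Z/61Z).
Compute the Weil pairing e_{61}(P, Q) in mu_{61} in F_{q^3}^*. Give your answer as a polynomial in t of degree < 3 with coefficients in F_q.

The 61-Weil pairing on E[61] over F_{32921914605611} is alternating-bilinear: e_{61}(P',Q') = e_{61}(P,Q)^det(M).
det(M) mod 61 = 40; its inverse in (Z/61)^* is 29 (check: 40*29 mod 61 = 1).
6-bit Miller (111101) on E'/F_{32921914605611} with a'=3779569344426, b'=22455993600506: accumulate tangent/chord ratios at Q'+S and P'+S'.
So e_{61}(P',Q') = 26720437454088 + 22313310714874*t + 20843067210065*t^2.
Hence e(P,Q) = 14354361142629 + 1354978106829*t + 29517713927482*t^2 in F_{32921914605611^3}^*.

14354361142629 + 1354978106829*t + 29517713927482*t^2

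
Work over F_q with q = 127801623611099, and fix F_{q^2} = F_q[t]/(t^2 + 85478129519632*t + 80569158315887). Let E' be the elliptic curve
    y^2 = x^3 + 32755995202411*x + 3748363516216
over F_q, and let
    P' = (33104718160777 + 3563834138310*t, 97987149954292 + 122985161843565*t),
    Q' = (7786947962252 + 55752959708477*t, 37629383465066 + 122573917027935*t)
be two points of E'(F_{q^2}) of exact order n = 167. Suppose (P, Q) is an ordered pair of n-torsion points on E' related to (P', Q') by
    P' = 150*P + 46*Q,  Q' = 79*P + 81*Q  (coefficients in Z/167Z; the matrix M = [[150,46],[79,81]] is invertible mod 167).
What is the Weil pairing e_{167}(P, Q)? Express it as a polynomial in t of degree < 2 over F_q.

Under M = [[150,46],[79,81]] in GL_2(Z/167), e_{167}(P',Q') = e_{167}(P,Q)^(150*81-46*79 mod 167).
150*81 - 46*79 = 8516; reduced mod 167: det = 166, inverse 166.
Miller loop for e_{167} over F_{127801623611099^2}: bits of 167 = 10100111; 7 double steps + 4 add steps, l/v at each.
Miller gives e_{167}(P',Q') = 119263557116356 + 104142071341107*t in F_{127801623611099^2}.
e_{167}(P,Q) = (119263557116356 + 104142071341107*t)^{166} = 89823425149539 + 23659552269992*t.

89823425149539 + 23659552269992*t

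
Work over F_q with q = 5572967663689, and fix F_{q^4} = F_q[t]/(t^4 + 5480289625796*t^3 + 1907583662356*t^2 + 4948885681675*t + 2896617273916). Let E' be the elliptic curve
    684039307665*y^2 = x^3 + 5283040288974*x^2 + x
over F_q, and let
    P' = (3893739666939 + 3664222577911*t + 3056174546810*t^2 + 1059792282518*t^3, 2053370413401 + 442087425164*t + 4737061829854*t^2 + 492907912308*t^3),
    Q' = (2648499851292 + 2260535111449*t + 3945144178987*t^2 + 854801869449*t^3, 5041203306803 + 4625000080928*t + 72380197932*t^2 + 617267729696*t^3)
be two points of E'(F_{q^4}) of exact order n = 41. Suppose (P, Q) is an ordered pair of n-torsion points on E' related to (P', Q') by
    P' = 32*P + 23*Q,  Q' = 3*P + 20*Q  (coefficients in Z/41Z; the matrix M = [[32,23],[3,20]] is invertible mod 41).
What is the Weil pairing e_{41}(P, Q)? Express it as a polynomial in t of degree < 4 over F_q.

The 41-Weil pairing on E[41] over F_{5572967663689} is alternating-bilinear: e_{41}(P',Q') = e_{41}(P,Q)^det(M).
So e_{41}(P,Q) = e_{41}(P',Q')^{27}, since 38*27 = 1 mod 41.
Set x_W=1414725430678*u+1611533398846, y_W=1414725430678*v; then E': y_W^2=x_W^3+1550157966905*x_W.
Run Miller on y^2=x^3+1550157966905*x over F_{5572967663689}: ladder 101001 (6 bits); e = f_P(D_Q)/f_Q(D_P).
e_{41}(P',Q') = 3622850686134 + 5443782679225*t + 1640062931306*t^2 + 928252640115*t^3.
Finally e_{41}(P,Q) = 3828633301385 + 1884937283486*t + 951369027662*t^2 + 4660166042313*t^3.

3828633301385 + 1884937283486*t + 951369027662*t^2 + 4660166042313*t^3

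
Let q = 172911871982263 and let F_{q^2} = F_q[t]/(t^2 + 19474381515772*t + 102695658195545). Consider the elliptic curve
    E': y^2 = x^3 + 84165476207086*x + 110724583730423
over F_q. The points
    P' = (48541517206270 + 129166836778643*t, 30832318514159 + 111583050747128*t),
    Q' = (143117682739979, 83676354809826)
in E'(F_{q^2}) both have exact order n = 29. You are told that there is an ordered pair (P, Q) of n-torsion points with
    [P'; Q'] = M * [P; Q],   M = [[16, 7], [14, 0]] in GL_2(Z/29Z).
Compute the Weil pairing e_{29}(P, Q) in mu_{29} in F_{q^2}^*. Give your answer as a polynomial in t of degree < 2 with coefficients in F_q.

30527631427638 + 29257752278701*t

Under M = [[16,7],[14,0]] in GL_2(Z/29), e_{29}(P',Q') = e_{29}(P,Q)^(16*0-7*14 mod 29).
Hence e(P,Q) = e(P',Q')^{21} where 21 = 18^{-1} mod 29.
Miller loop for e_{29} over F_{172911871982263^2}: bits of 29 = 11101; 4 double steps + 3 add steps, l/v at each.
The quotient is 57043078923897 + 62101120373753*t.
Hence e(P,Q) = 30527631427638 + 29257752278701*t in F_{172911871982263^2}^*.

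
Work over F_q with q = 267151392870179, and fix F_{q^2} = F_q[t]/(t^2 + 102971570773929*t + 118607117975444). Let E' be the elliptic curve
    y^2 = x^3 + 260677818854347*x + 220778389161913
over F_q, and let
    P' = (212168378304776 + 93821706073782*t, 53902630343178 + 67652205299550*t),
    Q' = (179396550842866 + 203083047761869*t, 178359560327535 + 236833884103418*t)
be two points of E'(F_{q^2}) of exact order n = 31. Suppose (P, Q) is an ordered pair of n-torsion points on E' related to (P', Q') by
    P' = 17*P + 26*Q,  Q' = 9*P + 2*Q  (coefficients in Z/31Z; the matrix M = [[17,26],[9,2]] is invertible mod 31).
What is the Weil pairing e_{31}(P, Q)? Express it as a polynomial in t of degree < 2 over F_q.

Since e_{31}(P,P)=e_{31}(Q,Q)=1 and e_{31}(Q,P)=e_{31}(P,Q)^{-1}, expanding e_{31}(17*P + 26*Q,9*P + 2*Q) leaves e(P,Q)^det(M).
Inverting 17 mod 31: 11. Thus e_{31}(P,Q) = e(P',Q')^{11}.
Double-and-add over 11111: 5-1 doublings, 5-1 additions; each step l_{T,T}/v_{2T} or l_{T,P'}/v at Q'+S for random S.
f_P(D_Q)/f_Q(D_P) = 178247133266442 + 233935747859867*t.
e_{31}(P,Q) = (178247133266442 + 233935747859867*t)^{11} = 56279738818404 + 31636730426325*t.

56279738818404 + 31636730426325*t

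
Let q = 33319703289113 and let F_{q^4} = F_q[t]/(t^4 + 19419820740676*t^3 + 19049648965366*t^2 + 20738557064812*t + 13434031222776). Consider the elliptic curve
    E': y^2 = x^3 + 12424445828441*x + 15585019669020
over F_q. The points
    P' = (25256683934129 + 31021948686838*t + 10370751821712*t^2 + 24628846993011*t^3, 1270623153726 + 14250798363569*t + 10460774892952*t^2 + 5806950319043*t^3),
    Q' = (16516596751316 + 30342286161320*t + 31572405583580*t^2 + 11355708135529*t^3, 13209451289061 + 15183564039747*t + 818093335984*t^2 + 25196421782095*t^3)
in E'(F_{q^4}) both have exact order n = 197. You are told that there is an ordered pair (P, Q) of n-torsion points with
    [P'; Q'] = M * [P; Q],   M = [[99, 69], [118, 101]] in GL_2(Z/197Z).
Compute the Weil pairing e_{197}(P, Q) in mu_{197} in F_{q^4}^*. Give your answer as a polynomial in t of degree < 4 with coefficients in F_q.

Alternating bilinearity on E[197] (values in mu_{197} in F_{33319703289113^4}) gives e(P',Q') = e(P,Q)^det(M).
det M = 99*101 - 69*118 = 1857 = 84 (mod 197); 84^{-1} = 129 (mod 197).
Run Miller on y^2=x^3+12424445828441*x+15585019669020 over F_{33319703289113}: ladder 11000101 (8 bits); e = f_P(D_Q)/f_Q(D_P).
Miller gives e_{197}(P',Q') = 20181343549968 + 22676926358933*t + 9093554663506*t^2 + 27813938500548*t^3 in F_{33319703289113^4}.
Finally e_{197}(P,Q) = 7491659642487 + 8917384787092*t + 18327718810990*t^2 + 16393649634282*t^3.

7491659642487 + 8917384787092*t + 18327718810990*t^2 + 16393649634282*t^3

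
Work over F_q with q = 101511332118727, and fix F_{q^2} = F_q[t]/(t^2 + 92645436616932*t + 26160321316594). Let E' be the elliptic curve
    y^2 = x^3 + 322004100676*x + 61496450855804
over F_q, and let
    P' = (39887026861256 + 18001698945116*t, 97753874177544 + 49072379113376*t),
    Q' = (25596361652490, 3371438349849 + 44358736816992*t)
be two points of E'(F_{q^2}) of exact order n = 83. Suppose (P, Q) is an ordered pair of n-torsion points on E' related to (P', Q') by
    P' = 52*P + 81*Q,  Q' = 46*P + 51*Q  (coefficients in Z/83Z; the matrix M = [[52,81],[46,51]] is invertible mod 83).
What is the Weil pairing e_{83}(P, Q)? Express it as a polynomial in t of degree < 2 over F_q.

56517954626556 + 50324559589556*t

e_{83}(aP+bQ,cP+dQ) = e_{83}(P,Q)^(ad-bc); with (a,b,c,d)=(52,81,46,51) this gives the det-83 law.
So e_{83}(P,Q) = e_{83}(P',Q')^{50}, since 5*50 = 1 mod 83.
n = 83 = (1010011)_2 (7 bits, wt 4); accumulate f_{83,P'}(Q'+S)/f_{83,P'}(S) along the 6-step ladder.
f_P(D_Q)/f_Q(D_P) = 71363239242030 + 13654345729772*t.
(71363239242030 + 13654345729772*t)^{50} mod (101511332118727,f) = 56517954626556 + 50324559589556*t.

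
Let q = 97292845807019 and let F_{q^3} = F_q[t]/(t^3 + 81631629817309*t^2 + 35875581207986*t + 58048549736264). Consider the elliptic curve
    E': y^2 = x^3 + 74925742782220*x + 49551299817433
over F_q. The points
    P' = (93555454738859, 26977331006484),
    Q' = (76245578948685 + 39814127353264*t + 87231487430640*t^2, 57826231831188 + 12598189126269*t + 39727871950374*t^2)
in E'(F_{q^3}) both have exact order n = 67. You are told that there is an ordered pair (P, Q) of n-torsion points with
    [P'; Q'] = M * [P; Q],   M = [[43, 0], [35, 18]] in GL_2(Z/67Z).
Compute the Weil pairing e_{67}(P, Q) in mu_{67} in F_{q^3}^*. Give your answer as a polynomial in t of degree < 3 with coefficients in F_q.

9244807440313 + 26048975728042*t + 65030107835043*t^2

Alternating bilinearity on E[67] (values in mu_{67} in F_{97292845807019^3}) gives e(P',Q') = e(P,Q)^det(M).
Inverting 37 mod 67: 29. Thus e_{67}(P,Q) = e(P',Q')^{29}.
Double-and-add over 1000011: 7-1 doublings, 3-1 additions; each step l_{T,T}/v_{2T} or l_{T,P'}/v at Q'+S for random S.
The quotient is 14747501889253 + 8796813082742*t + 31246824124609*t^2.
Finally e_{67}(P,Q) = 9244807440313 + 26048975728042*t + 65030107835043*t^2.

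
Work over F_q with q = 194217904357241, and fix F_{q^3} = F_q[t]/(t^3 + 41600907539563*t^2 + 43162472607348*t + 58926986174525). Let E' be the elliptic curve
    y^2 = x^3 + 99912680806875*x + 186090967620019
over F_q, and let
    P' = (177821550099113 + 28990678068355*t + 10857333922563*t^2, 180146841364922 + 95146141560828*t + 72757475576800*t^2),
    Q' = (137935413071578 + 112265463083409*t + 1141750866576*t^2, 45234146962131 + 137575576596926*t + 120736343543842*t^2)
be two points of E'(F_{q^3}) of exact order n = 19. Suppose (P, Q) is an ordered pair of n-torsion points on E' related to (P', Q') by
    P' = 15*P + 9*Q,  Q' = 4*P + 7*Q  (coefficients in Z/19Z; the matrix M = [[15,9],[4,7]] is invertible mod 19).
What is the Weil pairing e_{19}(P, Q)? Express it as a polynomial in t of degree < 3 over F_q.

16973922212031 + 12330350107612*t + 128273341985317*t^2

e_{19} is bilinear + alternating on E[19], so e_{19}(15*P + 9*Q, 4*P + 7*Q) = e_{19}(P,Q)^(15*7-9*4).
15*7 - 9*4 = 69; reduced mod 19: det = 12, inverse 8.
5-bit Miller (10011) on E'/F_{194217904357241} with a'=99912680806875, b'=186090967620019: accumulate tangent/chord ratios at Q'+S and P'+S'.
f_P(D_Q)/f_Q(D_P) = 57094628272869 + 49461539951231*t + 51360560729645*t^2.
(57094628272869 + 49461539951231*t + 51360560729645*t^2)^{8} mod (194217904357241,f) = 16973922212031 + 12330350107612*t + 128273341985317*t^2.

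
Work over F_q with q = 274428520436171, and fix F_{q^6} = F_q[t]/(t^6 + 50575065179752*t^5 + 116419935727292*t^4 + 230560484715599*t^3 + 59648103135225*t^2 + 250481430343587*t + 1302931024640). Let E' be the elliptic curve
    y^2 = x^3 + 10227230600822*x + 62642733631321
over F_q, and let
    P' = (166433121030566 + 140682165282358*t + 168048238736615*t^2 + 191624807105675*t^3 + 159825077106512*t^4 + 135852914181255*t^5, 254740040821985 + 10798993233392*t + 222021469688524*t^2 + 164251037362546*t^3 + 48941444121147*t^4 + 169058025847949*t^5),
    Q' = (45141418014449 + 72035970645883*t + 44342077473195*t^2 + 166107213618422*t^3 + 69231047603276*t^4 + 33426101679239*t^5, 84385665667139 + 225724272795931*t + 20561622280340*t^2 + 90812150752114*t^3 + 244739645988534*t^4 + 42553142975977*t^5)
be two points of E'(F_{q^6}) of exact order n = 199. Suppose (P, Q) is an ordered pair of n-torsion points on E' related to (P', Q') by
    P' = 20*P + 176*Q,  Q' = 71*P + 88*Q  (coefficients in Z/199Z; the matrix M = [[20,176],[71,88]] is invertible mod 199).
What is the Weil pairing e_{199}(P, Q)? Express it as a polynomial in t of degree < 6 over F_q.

e_{199}(aP+bQ,cP+dQ) = e_{199}(P,Q)^(ad-bc); with (a,b,c,d)=(20,176,71,88) this gives the det-199 law.
det M = 20*88 - 176*71 = -10736 = 10 (mod 199); 10^{-1} = 20 (mod 199).
Double-and-add over 11000111: 8-1 doublings, 5-1 additions; each step l_{T,T}/v_{2T} or l_{T,P'}/v at Q'+S for random S.
So e_{199}(P',Q') = 187623566705475 + 78634057273497*t + 231869747804476*t^2 + 43510347483932*t^3 + 114787835783790*t^4 + 248036263328001*t^5.
Thus e_{199}(P,Q) = 216942729555944 + 194148251332082*t + 92409157126932*t^2 + 82695787758263*t^3 + 175409583264108*t^4 + 102515977123212*t^5.

216942729555944 + 194148251332082*t + 92409157126932*t^2 + 82695787758263*t^3 + 175409583264108*t^4 + 102515977123212*t^5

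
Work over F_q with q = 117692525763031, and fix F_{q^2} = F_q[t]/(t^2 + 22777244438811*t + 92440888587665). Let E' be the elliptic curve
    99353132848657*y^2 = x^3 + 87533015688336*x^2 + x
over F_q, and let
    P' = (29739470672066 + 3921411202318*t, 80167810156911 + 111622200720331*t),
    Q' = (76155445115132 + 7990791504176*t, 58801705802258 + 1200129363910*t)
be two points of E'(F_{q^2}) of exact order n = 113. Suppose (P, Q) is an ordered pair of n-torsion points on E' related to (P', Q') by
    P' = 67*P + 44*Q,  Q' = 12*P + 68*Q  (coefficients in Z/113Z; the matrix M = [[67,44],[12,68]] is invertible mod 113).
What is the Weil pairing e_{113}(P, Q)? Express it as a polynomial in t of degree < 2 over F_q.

The 113-Weil pairing on E[113] over F_{117692525763031} is alternating-bilinear: e_{113}(P',Q') = e_{113}(P,Q)^det(M).
Inverting 73 mod 113: 48. Thus e_{113}(P,Q) = e(P',Q')^{48}.
(x,y)|->(5921676701661x+56687560273116,5921676701661y) sends E' to y^2=x^3+51707764643611*x+8255366852986.
Miller loop for e_{113} over F_{117692525763031^2}: bits of 113 = 1110001; 6 double steps + 3 add steps, l/v at each.
Miller gives e_{113}(P',Q') = 40780751686498 + 12060660759690*t in F_{117692525763031^2}.
Thus e_{113}(P,Q) = 6006014900775 + 99442481861168*t.

6006014900775 + 99442481861168*t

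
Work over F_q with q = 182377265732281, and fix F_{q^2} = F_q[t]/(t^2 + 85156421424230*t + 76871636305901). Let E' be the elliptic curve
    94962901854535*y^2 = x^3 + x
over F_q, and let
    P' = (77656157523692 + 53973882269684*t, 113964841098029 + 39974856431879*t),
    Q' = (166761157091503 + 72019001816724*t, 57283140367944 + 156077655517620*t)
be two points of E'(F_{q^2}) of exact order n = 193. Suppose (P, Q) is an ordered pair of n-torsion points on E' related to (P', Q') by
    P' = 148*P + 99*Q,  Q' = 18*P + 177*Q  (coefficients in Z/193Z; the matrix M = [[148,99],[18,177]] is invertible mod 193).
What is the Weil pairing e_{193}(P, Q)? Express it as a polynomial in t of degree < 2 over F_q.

160912464151582 + 88912453643542*t

e_{193}(aP+bQ,cP+dQ) = e_{193}(P,Q)^(ad-bc); with (a,b,c,d)=(148,99,18,177) this gives the det-193 law.
det(M) mod 193 = 96; its inverse in (Z/193)^* is 191 (check: 96*191 mod 193 = 1).
Undo Montgomery via alpha=0, beta=19789163264186: (a',b')=(8168417350810,0) over F_{182377265732281}.
Miller loop for e_{193} over F_{182377265732281^2}: bits of 193 = 11000001; 7 double steps + 2 add steps, l/v at each.
The quotient is 165194416148452 + 169016130975297*t.
Raise to 191: e(P,Q) = 160912464151582 + 88912453643542*t in mu_{193}.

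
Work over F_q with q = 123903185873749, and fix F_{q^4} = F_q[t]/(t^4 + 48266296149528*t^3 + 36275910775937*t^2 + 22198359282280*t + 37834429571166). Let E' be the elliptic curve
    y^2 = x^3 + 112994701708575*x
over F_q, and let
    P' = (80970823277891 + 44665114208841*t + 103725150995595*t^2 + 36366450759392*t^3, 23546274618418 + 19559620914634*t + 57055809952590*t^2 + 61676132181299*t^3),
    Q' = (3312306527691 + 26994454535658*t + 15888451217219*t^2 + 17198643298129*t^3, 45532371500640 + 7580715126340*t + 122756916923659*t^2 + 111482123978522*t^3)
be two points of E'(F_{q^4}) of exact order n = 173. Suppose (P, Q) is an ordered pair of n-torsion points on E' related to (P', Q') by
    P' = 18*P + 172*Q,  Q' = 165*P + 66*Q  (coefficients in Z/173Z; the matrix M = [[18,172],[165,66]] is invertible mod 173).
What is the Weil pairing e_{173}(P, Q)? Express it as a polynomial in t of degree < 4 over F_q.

Since e_{173}(P,P)=e_{173}(Q,Q)=1 and e_{173}(Q,P)=e_{173}(P,Q)^{-1}, expanding e_{173}(18*P + 172*Q,165*P + 66*Q) leaves e(P,Q)^det(M).
Inverting 142 mod 173: 106. Thus e_{173}(P,Q) = e(P',Q')^{106}.
Build f_{173,P'} and f_{173,Q'} via the 8-bit ladder of 173=10101101_2; evaluate at shifted divisors; quotient in F_{123903185873749^4}.
Result: e(P',Q') = 38354478654223 + 20170478392267*t + 117169057490989*t^2 + 116794103646246*t^3.
(38354478654223 + 20170478392267*t + 117169057490989*t^2 + 116794103646246*t^3)^{106} mod (123903185873749,f) = 5140798197162 + 66930276796498*t + 19065806980828*t^2 + 74434697707795*t^3.

5140798197162 + 66930276796498*t + 19065806980828*t^2 + 74434697707795*t^3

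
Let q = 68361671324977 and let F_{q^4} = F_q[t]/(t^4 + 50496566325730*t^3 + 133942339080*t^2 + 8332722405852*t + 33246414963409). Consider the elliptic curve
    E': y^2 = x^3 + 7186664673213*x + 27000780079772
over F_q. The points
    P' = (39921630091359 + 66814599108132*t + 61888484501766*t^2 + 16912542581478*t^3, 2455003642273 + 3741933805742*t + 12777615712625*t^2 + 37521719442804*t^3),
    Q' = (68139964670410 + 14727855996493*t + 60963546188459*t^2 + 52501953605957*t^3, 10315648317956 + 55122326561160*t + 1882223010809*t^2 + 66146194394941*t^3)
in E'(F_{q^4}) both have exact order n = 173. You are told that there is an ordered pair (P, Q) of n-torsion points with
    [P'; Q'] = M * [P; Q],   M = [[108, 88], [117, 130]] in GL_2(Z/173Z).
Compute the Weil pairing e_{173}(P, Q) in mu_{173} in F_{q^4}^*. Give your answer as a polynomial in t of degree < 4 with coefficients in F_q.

Alternating bilinearity on E[173] (values in mu_{173} in F_{68361671324977^4}) gives e(P',Q') = e(P,Q)^det(M).
det(M) mod 173 = 111; its inverse in (Z/173)^* is 53 (check: 111*53 mod 173 = 1).
Double-and-add over 10101101: 8-1 doublings, 5-1 additions; each step l_{T,T}/v_{2T} or l_{T,P'}/v at Q'+S for random S.
Result: e(P',Q') = 49075865358043 + 35807716155098*t + 26936497964175*t^2 + 7790701732712*t^3.
Finally e_{173}(P,Q) = 66917005632083 + 10774937612026*t + 3785274382813*t^2 + 38338069960939*t^3.

66917005632083 + 10774937612026*t + 3785274382813*t^2 + 38338069960939*t^3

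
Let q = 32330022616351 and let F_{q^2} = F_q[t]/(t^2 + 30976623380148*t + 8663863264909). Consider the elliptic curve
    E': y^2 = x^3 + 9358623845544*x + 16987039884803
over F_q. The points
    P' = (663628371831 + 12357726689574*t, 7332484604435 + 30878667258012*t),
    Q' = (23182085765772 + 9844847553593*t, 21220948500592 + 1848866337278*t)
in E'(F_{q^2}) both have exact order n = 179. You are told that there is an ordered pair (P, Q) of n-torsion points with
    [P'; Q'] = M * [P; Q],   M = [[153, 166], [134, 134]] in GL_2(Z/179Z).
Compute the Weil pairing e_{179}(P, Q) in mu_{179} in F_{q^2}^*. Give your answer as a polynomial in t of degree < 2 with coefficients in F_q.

29225425612797 + 30141144566003*t

e_{179} is bilinear + alternating on E[179], so e_{179}(153*P + 166*Q, 134*P + 134*Q) = e_{179}(P,Q)^(153*134-166*134).
153*134 - 166*134 = -1742; reduced mod 179: det = 48, inverse 138.
n = 179 = (10110011)_2 (8 bits, wt 5); accumulate f_{179,P'}(Q'+S)/f_{179,P'}(S) along the 7-step ladder.
Result: e(P',Q') = 3894293574383 + 6256104290202*t.
Hence e(P,Q) = 29225425612797 + 30141144566003*t in F_{32330022616351^2}^*.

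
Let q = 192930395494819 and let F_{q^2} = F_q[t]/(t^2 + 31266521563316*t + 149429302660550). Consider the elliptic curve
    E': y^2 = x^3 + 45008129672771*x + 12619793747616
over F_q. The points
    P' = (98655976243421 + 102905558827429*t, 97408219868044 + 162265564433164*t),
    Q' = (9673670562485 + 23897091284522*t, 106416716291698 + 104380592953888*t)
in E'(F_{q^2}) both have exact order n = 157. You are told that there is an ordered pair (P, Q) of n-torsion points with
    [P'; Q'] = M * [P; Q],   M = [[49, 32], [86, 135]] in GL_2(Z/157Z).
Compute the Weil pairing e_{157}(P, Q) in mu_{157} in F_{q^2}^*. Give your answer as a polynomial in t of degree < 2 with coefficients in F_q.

114229304866279 + 30357068687380*t

e_{157}(aP+bQ,cP+dQ) = e_{157}(P,Q)^(ad-bc); with (a,b,c,d)=(49,32,86,135) this gives the det-157 law.
49*135 - 32*86 = 3863; reduced mod 157: det = 95, inverse 119.
Double-and-add over 10011101: 8-1 doublings, 5-1 additions; each step l_{T,T}/v_{2T} or l_{T,P'}/v at Q'+S for random S.
e_{157}(P',Q') = 173498073788657 + 43554308275865*t.
Thus e_{157}(P,Q) = 114229304866279 + 30357068687380*t.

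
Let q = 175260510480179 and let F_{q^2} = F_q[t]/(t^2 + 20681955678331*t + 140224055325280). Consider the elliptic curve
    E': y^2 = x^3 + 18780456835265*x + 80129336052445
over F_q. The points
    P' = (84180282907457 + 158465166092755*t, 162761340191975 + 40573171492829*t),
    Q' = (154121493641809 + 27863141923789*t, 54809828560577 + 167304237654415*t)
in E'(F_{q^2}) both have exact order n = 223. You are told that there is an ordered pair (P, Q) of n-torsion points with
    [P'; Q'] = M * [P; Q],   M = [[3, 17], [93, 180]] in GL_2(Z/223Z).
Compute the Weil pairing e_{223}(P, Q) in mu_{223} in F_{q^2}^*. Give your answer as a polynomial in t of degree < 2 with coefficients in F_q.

51483813388317 + 114924463888126*t

Since e_{223}(P,P)=e_{223}(Q,Q)=1 and e_{223}(Q,P)=e_{223}(P,Q)^{-1}, expanding e_{223}(3*P + 17*Q,93*P + 180*Q) leaves e(P,Q)^det(M).
So e_{223}(P,Q) = e_{223}(P',Q')^{220}, since 74*220 = 1 mod 223.
Miller loop for e_{223} over F_{175260510480179^2}: bits of 223 = 11011111; 7 double steps + 6 add steps, l/v at each.
Miller gives e_{223}(P',Q') = 32003387224699 + 136386800062725*t in F_{175260510480179^2}.
Thus e_{223}(P,Q) = 51483813388317 + 114924463888126*t.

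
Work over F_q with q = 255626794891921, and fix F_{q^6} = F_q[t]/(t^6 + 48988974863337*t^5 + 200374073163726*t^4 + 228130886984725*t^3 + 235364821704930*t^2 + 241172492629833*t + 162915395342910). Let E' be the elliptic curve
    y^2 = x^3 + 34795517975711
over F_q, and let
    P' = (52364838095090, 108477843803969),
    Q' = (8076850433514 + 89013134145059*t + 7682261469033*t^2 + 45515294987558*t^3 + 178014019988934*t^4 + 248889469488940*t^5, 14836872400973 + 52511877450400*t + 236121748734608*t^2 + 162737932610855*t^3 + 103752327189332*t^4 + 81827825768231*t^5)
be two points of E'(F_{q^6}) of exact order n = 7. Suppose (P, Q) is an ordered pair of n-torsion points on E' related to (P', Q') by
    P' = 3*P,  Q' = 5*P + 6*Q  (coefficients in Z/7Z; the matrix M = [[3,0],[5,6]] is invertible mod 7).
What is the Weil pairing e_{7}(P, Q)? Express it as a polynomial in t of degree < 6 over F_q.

e_{7}(aP+bQ,cP+dQ) = e_{7}(P,Q)^(ad-bc); with (a,b,c,d)=(3,0,5,6) this gives the det-7 law.
Inverting 4 mod 7: 2. Thus e_{7}(P,Q) = e(P',Q')^{2}.
n = 7 = (111)_2 (3 bits, wt 3); accumulate f_{7,P'}(Q'+S)/f_{7,P'}(S) along the 2-step ladder.
So e_{7}(P',Q') = 97962466947557 + 200928696394456*t + 116419045269818*t^2 + 176742152288190*t^3 + 60305000267944*t^4 + 233947190987181*t^5.
Hence e(P,Q) = 27337025154703 + 111953946983447*t + 99315898058102*t^2 + 37210617886900*t^3 + 57781639703589*t^4 + 71507992982202*t^5 in F_{255626794891921^6}^*.

27337025154703 + 111953946983447*t + 99315898058102*t^2 + 37210617886900*t^3 + 57781639703589*t^4 + 71507992982202*t^5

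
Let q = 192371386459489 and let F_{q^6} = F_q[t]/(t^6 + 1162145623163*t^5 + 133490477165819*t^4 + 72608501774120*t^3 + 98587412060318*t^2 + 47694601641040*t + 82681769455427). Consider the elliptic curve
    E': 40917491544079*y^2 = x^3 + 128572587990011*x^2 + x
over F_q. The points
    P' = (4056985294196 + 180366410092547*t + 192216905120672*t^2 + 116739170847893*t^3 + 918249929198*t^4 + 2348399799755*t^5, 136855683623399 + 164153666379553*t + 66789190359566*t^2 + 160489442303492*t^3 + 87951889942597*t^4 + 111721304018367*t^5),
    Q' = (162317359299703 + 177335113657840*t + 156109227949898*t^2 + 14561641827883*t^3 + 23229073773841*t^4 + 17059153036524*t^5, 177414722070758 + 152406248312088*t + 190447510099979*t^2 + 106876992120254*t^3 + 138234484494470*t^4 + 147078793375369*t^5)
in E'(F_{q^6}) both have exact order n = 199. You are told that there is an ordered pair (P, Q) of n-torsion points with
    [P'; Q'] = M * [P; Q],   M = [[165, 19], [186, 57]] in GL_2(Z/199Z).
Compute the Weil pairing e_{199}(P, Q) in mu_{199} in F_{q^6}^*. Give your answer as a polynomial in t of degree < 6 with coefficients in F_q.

The 199-Weil pairing on E[199] over F_{192371386459489} is alternating-bilinear: e_{199}(P',Q') = e_{199}(P,Q)^det(M).
det(M) mod 199 = 100; its inverse in (Z/199)^* is 2 (check: 100*2 mod 199 = 1).
Undo Montgomery via alpha=44344784289812, beta=3557838746211: (a',b')=(108782332760093,90003190128883) over F_{192371386459489}.
Miller loop for e_{199} over F_{192371386459489^6}: bits of 199 = 11000111; 7 double steps + 4 add steps, l/v at each.
The quotient is 5778116347279 + 60269344822744*t + 136575371804008*t^2 + 27178676312799*t^3 + 113681179154911*t^4 + 80971852335749*t^5.
e_{199}(P,Q) = (5778116347279 + 60269344822744*t + 136575371804008*t^2 + 27178676312799*t^3 + 113681179154911*t^4 + 80971852335749*t^5)^{2} = 118073522801388 + 41736693073902*t + 32643375756619*t^2 + 164595133794471*t^3 + 182230780559131*t^4 + 6273783392709*t^5.

118073522801388 + 41736693073902*t + 32643375756619*t^2 + 164595133794471*t^3 + 182230780559131*t^4 + 6273783392709*t^5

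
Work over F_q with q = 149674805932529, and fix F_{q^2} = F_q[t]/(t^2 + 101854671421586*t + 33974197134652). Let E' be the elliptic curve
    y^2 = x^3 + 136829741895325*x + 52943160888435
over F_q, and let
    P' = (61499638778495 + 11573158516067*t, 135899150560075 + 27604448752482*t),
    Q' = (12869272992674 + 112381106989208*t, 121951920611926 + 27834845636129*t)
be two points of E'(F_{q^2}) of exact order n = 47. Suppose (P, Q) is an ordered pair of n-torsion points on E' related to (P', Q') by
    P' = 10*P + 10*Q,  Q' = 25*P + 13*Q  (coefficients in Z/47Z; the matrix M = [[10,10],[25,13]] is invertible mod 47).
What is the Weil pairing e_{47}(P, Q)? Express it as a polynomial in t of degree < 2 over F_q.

e_{47}(aP+bQ,cP+dQ) = e_{47}(P,Q)^(ad-bc); with (a,b,c,d)=(10,10,25,13) this gives the det-47 law.
Inverting 21 mod 47: 9. Thus e_{47}(P,Q) = e(P',Q')^{9}.
Run Miller on y^2=x^3+136829741895325*x+52943160888435 over F_{149674805932529}: ladder 101111 (6 bits); e = f_P(D_Q)/f_Q(D_P).
f_P(D_Q)/f_Q(D_P) = 119444357180125 + 55313045141706*t.
Raise to 9: e(P,Q) = 27947078091276 + 122705583976516*t in mu_{47}.

27947078091276 + 122705583976516*t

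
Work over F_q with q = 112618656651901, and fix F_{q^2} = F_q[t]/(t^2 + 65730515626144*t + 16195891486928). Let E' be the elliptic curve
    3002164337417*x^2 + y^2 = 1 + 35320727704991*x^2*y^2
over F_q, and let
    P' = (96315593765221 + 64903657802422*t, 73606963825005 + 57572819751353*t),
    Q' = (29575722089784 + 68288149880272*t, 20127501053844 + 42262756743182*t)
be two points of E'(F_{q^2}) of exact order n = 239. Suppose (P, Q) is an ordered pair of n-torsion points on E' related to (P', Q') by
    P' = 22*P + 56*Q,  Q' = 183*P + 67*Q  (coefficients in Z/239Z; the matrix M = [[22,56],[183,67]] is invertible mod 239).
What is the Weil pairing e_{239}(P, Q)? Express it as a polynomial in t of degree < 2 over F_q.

60912346889723 + 68775941372649*t

Alternating bilinearity on E[239] (values in mu_{239} in F_{112618656651901^2}) gives e(P',Q') = e(P,Q)^det(M).
22*67 - 56*183 = -8774; reduced mod 239: det = 69, inverse 97.
Edwards a_E,d_E -> Montgomery A=91958295927788,B=98548986382812 -> Weierstrass 4244843690316,53139526710736 via alpha=43926700891035,beta=48229687484057.
Double-and-add over 11101111: 8-1 doublings, 7-1 additions; each step l_{T,T}/v_{2T} or l_{T,P'}/v at Q'+S for random S.
f_P(D_Q)/f_Q(D_P) = 87291031598332 + 75083524898027*t.
Hence e(P,Q) = 60912346889723 + 68775941372649*t in F_{112618656651901^2}^*.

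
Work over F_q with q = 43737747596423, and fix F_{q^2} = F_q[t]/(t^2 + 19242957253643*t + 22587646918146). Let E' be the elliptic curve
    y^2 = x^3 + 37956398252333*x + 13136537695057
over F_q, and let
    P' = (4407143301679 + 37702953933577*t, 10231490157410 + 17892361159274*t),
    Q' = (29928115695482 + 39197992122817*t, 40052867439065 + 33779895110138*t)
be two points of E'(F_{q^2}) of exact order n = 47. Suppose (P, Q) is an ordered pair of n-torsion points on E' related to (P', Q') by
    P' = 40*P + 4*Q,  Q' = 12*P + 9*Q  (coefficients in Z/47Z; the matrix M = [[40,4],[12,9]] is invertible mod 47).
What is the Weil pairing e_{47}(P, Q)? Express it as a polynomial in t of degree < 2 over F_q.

18674028744547 + 2012545306699*t

e_{47} is bilinear + alternating on E[47], so e_{47}(40*P + 4*Q, 12*P + 9*Q) = e_{47}(P,Q)^(40*9-4*12).
Inverting 30 mod 47: 11. Thus e_{47}(P,Q) = e(P',Q')^{11}.
Build f_{47,P'} and f_{47,Q'} via the 6-bit ladder of 47=101111_2; evaluate at shifted divisors; quotient in F_{43737747596423^2}.
Result: e(P',Q') = 37520080183236 + 7274044807192*t.
Hence e(P,Q) = 18674028744547 + 2012545306699*t in F_{43737747596423^2}^*.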